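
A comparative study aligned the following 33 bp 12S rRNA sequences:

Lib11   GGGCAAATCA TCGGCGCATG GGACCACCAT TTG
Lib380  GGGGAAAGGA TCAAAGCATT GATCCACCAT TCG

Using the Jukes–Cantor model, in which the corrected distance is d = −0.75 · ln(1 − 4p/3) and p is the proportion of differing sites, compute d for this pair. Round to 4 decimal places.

Differing sites — 4:C/G; 8:T/G; 9:C/G; 13:G/A; 14:G/A; 15:C/A; 20:G/T; 22:G/A; 23:A/T; 32:T/C.
p = 10/33 = 0.303030.
d = −0.75 · ln(1 − (4/3)·0.303030) = −0.75 · ln(0.595960) = −0.75 · (-0.517582) = 0.3882.

0.3882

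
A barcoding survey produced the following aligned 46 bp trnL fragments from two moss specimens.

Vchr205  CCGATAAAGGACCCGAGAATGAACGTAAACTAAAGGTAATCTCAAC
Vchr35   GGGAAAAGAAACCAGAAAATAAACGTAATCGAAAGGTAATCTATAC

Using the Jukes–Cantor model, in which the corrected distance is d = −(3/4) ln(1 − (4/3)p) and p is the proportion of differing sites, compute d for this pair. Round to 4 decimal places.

0.3547

Mismatches occur at site 1 (C↔G), site 2 (C↔G), site 5 (T↔A), site 8 (A↔G), site 9 (G↔A), site 10 (G↔A), site 14 (C↔A), site 17 (G↔A), site 21 (G↔A), site 29 (A↔T), site 31 (T↔G), site 43 (C↔A), site 44 (A↔T).
p = 13/46 = 0.282609.
d = −0.75 · ln(1 − (4/3)·0.282609) = −0.75 · ln(0.623188) = −0.75 · (-0.472907) = 0.3547.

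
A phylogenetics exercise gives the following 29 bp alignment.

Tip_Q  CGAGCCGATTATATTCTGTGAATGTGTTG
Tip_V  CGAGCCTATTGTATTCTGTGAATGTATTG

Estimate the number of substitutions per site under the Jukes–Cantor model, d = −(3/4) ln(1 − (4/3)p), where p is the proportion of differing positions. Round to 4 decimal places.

Differing sites — 7:G/T; 11:A/G; 26:G/A.
p = 3/29 = 0.103448.
d = −0.75 · ln(1 − (4/3)·0.103448) = −0.75 · ln(0.862069) = −0.75 · (-0.148420) = 0.1113.

0.1113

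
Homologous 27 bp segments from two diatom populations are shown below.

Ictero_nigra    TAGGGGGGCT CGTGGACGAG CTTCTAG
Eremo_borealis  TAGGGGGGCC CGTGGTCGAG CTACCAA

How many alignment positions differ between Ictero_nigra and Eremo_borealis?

The sequences differ at positions 10 (T/C), 16 (A/T), 23 (T/A), 25 (T/C), 27 (G/A).
That gives 5 mismatches out of 27 aligned sites, so the Hamming distance is 5.

5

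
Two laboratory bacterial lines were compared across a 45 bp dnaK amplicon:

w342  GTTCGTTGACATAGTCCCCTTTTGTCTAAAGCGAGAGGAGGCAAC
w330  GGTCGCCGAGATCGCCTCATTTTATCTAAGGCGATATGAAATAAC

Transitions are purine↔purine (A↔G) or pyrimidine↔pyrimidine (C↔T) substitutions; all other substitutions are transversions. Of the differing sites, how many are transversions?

6

The sequences differ at positions 2 (T/G, transversion), 6 (T/C, transition), 7 (T/C, transition), 10 (C/G, transversion), 13 (A/C, transversion), 15 (T/C, transition), 17 (C/T, transition), 19 (C/A, transversion), 24 (G/A, transition), 30 (A/G, transition), 35 (G/T, transversion), 37 (G/T, transversion), 40 (G/A, transition), 41 (G/A, transition), 42 (C/T, transition).
Of the 15 differences, 9 transitions and 6 transversions, so the answer is 6.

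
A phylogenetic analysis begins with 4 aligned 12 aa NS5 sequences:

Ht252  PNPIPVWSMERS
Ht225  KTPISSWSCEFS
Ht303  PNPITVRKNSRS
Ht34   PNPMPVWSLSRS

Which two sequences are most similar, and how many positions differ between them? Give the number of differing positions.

Pairwise Hamming distances:
  Ht252 vs Ht225: 6
  Ht252 vs Ht303: 5
  Ht252 vs Ht34: 3
  Ht225 vs Ht303: 9
  Ht225 vs Ht34: 8
  Ht303 vs Ht34: 5
The smallest is 3, between Ht252 and Ht34.

3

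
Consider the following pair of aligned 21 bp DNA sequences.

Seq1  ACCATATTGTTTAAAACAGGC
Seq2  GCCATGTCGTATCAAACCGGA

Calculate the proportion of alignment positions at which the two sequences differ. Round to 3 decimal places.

The sequences differ at positions 1 (A/G), 6 (A/G), 8 (T/C), 11 (T/A), 13 (A/C), 18 (A/C), 21 (C/A).
There are 7 differences over 21 sites, so p = 7/21 = 0.333.

0.333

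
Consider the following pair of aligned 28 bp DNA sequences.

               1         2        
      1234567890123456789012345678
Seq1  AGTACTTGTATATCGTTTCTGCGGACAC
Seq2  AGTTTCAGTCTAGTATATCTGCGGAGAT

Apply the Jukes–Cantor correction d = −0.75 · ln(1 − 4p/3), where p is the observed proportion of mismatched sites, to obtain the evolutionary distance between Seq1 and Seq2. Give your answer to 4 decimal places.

0.5565

Mismatches occur at site 4 (A/T), site 5 (C/T), site 6 (T/C), site 7 (T/A), site 10 (A/C), site 13 (T/G), site 14 (C/T), site 15 (G/A), site 17 (T/A), site 26 (C/G), site 28 (C/T).
p = 11/28 = 0.392857.
d = −0.75 · ln(1 − (4/3)·0.392857) = −0.75 · ln(0.476191) = −0.75 · (-0.741936) = 0.5565.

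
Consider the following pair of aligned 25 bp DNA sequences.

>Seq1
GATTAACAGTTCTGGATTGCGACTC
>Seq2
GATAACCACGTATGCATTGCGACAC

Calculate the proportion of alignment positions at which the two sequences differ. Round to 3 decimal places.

The sequences differ at positions 4 (T/A), 6 (A/C), 9 (G/C), 10 (T/G), 12 (C/A), 15 (G/C), 24 (T/A).
There are 7 differences over 25 sites, so p = 7/25 = 0.280.

0.280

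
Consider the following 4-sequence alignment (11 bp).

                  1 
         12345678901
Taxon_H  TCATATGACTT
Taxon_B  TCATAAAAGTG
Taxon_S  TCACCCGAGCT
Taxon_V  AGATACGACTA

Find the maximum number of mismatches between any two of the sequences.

7

Pairwise Hamming distances:
  Taxon_H vs Taxon_B: 4
  Taxon_H vs Taxon_S: 5
  Taxon_H vs Taxon_V: 4
  Taxon_B vs Taxon_S: 6
  Taxon_B vs Taxon_V: 6
  Taxon_S vs Taxon_V: 7
The largest is 7, between Taxon_S and Taxon_V.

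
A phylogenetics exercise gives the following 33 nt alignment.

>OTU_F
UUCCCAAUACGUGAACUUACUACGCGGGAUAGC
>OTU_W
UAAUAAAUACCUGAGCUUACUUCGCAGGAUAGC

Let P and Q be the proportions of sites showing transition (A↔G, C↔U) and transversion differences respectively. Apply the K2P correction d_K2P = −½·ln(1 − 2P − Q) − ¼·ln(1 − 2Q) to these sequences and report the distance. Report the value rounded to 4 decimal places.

Mismatches occur at site 2 (U→A, transversion), site 3 (C→A, transversion), site 4 (C→U, transition), site 5 (C→A, transversion), site 11 (G→C, transversion), site 15 (A→G, transition), site 22 (A→U, transversion), site 26 (G→A, transition).
Of the 8 differences, 3 transitions and 5 transversions over 33 sites: P = 3/33 = 0.090909, Q = 5/33 = 0.151515.
d = −0.5·ln(0.666667) − 0.25·ln(0.696970) = −0.5·(-0.405465) − 0.25·(-0.361013) = 0.2930.

0.2930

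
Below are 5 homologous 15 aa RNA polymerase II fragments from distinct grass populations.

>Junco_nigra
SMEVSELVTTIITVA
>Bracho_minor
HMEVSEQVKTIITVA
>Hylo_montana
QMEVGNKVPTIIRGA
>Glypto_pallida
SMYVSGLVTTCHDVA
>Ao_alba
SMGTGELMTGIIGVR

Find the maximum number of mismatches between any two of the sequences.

Pairwise Hamming distances:
  Junco_nigra vs Bracho_minor: 3
  Junco_nigra vs Hylo_montana: 7
  Junco_nigra vs Glypto_pallida: 5
  Junco_nigra vs Ao_alba: 7
  Bracho_minor vs Hylo_montana: 7
  Bracho_minor vs Glypto_pallida: 8
  Bracho_minor vs Ao_alba: 10
  Hylo_montana vs Glypto_pallida: 10
  Hylo_montana vs Ao_alba: 11
  Glypto_pallida vs Ao_alba: 10
The largest is 11, between Hylo_montana and Ao_alba.

11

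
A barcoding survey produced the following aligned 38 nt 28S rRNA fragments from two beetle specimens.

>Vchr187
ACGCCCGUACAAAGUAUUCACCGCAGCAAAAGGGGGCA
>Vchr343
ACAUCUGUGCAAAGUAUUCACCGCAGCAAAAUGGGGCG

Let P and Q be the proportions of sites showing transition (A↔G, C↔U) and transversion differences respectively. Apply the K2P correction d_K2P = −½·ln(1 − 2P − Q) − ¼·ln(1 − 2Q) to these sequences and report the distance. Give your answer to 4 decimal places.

0.1844

The sequences differ at positions 3 (G/A, transition), 4 (C/U, transition), 6 (C/U, transition), 9 (A/G, transition), 32 (G/U, transversion), 38 (A/G, transition).
Of the 6 differences, 5 transitions and 1 transversion over 38 sites: P = 5/38 = 0.131579, Q = 1/38 = 0.026316.
d = −0.5·ln(0.710526) − 0.25·ln(0.947368) = −0.5·(-0.341750) − 0.25·(-0.054068) = 0.1844.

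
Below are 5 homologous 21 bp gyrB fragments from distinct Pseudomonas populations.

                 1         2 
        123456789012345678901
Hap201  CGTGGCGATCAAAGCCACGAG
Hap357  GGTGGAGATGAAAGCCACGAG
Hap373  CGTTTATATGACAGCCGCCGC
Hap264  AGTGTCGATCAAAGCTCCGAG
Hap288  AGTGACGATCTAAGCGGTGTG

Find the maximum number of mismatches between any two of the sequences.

13

Pairwise Hamming distances:
  Hap201 vs Hap357: 3
  Hap201 vs Hap373: 10
  Hap201 vs Hap264: 4
  Hap201 vs Hap288: 7
  Hap357 vs Hap373: 9
  Hap357 vs Hap264: 6
  Hap357 vs Hap288: 9
  Hap373 vs Hap264: 11
  Hap373 vs Hap288: 13
  Hap264 vs Hap288: 6
The largest is 13, between Hap373 and Hap288.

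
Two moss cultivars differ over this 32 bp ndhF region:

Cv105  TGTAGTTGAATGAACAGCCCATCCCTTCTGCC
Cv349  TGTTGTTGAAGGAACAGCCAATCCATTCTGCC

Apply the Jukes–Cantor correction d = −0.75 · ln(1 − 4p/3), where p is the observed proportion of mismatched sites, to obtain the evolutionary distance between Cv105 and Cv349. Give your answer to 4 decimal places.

0.1367

Differing sites — 4:A/T; 11:T/G; 20:C/A; 25:C/A.
p = 4/32 = 0.125000.
d = −0.75 · ln(1 − (4/3)·0.125000) = −0.75 · ln(0.833333) = −0.75 · (-0.182322) = 0.1367.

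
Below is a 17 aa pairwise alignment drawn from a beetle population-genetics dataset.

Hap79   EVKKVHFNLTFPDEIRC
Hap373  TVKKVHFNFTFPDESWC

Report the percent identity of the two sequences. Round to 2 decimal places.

76.47%

Differing sites — 1:E/T; 9:L/F; 15:I/S; 16:R/W.
13 of the 17 sites match, so the percent identity is 13/17 × 100 = 76.47%.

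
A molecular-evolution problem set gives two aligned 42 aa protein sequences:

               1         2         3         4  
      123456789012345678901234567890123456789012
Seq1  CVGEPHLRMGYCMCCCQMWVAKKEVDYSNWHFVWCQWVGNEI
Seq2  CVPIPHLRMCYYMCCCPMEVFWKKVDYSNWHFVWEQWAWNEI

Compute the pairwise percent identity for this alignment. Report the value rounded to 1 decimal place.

The sequences differ at positions 3 (G/P), 4 (E/I), 10 (G/C), 12 (C/Y), 17 (Q/P), 19 (W/E), 21 (A/F), 22 (K/W), 24 (E/K), 35 (C/E), 38 (V/A), 39 (G/W).
30 of the 42 sites match, so the percent identity is 30/42 × 100 = 71.4%.

71.4%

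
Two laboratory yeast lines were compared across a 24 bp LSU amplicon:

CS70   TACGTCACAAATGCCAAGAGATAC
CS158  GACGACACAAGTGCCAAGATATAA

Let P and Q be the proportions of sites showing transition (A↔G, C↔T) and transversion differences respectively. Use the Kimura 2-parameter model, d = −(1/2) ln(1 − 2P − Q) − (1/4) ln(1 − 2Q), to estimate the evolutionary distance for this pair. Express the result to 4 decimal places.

0.2452

Differing sites — 1:T/G (Tv); 5:T/A (Tv); 11:A/G (Ti); 20:G/T (Tv); 24:C/A (Tv).
Of the 5 differences, 1 transition and 4 transversions over 24 sites: P = 1/24 = 0.041667, Q = 4/24 = 0.166667.
d = −0.5·ln(0.749999) − 0.25·ln(0.666666) = −0.5·(-0.287683) − 0.25·(-0.405466) = 0.2452.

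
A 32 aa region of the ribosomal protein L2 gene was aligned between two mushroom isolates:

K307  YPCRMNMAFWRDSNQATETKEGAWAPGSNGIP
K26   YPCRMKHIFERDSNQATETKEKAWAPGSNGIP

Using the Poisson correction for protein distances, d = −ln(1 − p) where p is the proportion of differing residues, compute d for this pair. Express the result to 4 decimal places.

0.1699

Mismatches occur at site 6 (N→K), site 7 (M→H), site 8 (A→I), site 10 (W→E), site 22 (G→K).
p = 5/32 = 0.156250.
d = −ln(1 − 0.156250) = −ln(0.843750) = 0.1699.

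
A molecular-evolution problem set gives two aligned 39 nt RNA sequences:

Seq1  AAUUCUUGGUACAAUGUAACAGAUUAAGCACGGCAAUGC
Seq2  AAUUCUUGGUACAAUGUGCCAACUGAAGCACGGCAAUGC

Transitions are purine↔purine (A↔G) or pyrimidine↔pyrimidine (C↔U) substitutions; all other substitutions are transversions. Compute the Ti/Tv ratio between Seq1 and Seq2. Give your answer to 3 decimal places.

Differing sites — 18:A/G (Ti); 19:A/C (Tv); 22:G/A (Ti); 23:A/C (Tv); 25:U/G (Tv).
Of the 5 differences, 2 transitions and 3 transversions, so Ti/Tv = 2/3 = 0.667.

0.667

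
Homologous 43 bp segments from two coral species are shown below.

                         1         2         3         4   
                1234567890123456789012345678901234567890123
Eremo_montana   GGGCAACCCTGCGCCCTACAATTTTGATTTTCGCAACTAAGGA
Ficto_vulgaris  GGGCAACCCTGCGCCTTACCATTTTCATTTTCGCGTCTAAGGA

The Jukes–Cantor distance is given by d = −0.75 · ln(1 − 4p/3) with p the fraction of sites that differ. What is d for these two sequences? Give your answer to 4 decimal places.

0.1263

Mismatches occur at site 16 (C→T), site 20 (A→C), site 26 (G→C), site 35 (A→G), site 36 (A→T).
p = 5/43 = 0.116279.
d = −0.75 · ln(1 − (4/3)·0.116279) = −0.75 · ln(0.844961) = −0.75 · (-0.168465) = 0.1263.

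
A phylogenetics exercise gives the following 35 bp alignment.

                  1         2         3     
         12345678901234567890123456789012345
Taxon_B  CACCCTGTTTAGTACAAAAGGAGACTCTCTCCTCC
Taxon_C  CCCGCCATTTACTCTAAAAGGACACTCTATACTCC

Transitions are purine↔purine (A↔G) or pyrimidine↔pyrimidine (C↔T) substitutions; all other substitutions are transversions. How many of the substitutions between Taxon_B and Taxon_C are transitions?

3

Differing sites — 2:A/C (Tv); 4:C/G (Tv); 6:T/C (Ti); 7:G/A (Ti); 12:G/C (Tv); 14:A/C (Tv); 15:C/T (Ti); 23:G/C (Tv); 29:C/A (Tv); 31:C/A (Tv).
Of the 10 differences, 3 transitions and 7 transversions, so the answer is 3.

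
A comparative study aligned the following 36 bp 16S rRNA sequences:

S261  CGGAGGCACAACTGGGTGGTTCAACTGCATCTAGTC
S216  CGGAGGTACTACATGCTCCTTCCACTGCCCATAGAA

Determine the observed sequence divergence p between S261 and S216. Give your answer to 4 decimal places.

Differing sites — 7:C/T; 10:A/T; 13:T/A; 14:G/T; 16:G/C; 18:G/C; 19:G/C; 23:A/C; 29:A/C; 30:T/C; 31:C/A; 35:T/A; 36:C/A.
There are 13 differences over 36 sites, so p = 13/36 = 0.3611.

0.3611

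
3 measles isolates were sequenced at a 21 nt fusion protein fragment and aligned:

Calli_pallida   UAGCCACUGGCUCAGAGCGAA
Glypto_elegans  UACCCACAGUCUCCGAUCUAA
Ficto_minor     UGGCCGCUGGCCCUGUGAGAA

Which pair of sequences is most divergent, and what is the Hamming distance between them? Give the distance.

Pairwise Hamming distances:
  Calli_pallida vs Glypto_elegans: 6
  Calli_pallida vs Ficto_minor: 6
  Glypto_elegans vs Ficto_minor: 11
The largest is 11, between Glypto_elegans and Ficto_minor.

11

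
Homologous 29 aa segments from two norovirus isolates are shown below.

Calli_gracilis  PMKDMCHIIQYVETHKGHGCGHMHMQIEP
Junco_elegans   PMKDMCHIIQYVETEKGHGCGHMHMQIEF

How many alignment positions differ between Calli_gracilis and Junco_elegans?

2

Differing sites — 15:H/E; 29:P/F.
That gives 2 mismatches out of 29 aligned sites, so the Hamming distance is 2.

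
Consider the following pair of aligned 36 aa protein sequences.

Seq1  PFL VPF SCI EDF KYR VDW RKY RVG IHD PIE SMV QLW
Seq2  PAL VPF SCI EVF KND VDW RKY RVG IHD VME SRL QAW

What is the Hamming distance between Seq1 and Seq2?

The sequences differ at positions 2 (F/A), 11 (D/V), 14 (Y/N), 15 (R/D), 28 (P/V), 29 (I/M), 32 (M/R), 33 (V/L), 35 (L/A).
That gives 9 mismatches out of 36 aligned sites, so the Hamming distance is 9.

9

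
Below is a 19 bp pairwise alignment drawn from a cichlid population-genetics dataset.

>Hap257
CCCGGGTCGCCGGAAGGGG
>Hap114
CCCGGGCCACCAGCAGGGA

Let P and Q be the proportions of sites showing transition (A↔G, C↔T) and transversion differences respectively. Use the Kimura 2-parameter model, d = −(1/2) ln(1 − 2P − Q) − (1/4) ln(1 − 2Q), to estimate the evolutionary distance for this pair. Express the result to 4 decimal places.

0.3487

The sequences differ at positions 7 (T/C, transition), 9 (G/A, transition), 12 (G/A, transition), 14 (A/C, transversion), 19 (G/A, transition).
Of the 5 differences, 4 transitions and 1 transversion over 19 sites: P = 4/19 = 0.210526, Q = 1/19 = 0.052632.
d = −0.5·ln(0.526316) − 0.25·ln(0.894736) = −0.5·(-0.641853) − 0.25·(-0.111227) = 0.3487.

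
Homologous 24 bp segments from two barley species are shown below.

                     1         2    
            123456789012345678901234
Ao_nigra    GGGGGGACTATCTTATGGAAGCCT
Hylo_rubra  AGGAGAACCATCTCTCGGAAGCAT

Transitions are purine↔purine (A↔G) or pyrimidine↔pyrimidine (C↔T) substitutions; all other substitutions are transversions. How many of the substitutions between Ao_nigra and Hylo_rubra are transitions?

Differing sites — 1:G/A (Ti); 4:G/A (Ti); 6:G/A (Ti); 9:T/C (Ti); 14:T/C (Ti); 15:A/T (Tv); 16:T/C (Ti); 23:C/A (Tv).
Of the 8 differences, 6 transitions and 2 transversions, so the answer is 6.

6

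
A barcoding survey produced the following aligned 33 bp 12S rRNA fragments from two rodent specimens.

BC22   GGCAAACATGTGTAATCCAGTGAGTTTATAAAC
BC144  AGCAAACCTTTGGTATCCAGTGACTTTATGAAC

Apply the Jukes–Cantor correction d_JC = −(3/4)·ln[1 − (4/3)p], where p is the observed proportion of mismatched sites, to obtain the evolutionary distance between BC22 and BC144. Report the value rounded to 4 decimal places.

Mismatches occur at site 1 (G↔A), site 8 (A↔C), site 10 (G↔T), site 13 (T↔G), site 14 (A↔T), site 24 (G↔C), site 30 (A↔G).
p = 7/33 = 0.212121.
d = −0.75 · ln(1 − (4/3)·0.212121) = −0.75 · ln(0.717172) = −0.75 · (-0.332440) = 0.2493.

0.2493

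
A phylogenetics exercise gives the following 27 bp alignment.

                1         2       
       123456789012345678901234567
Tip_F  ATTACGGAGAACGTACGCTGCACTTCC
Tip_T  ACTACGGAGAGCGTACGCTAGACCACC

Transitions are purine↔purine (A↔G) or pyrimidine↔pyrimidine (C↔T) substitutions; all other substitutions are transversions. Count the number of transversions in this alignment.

2

The sequences differ at positions 2 (T/C, transition), 11 (A/G, transition), 20 (G/A, transition), 21 (C/G, transversion), 24 (T/C, transition), 25 (T/A, transversion).
Of the 6 differences, 4 transitions and 2 transversions, so the answer is 2.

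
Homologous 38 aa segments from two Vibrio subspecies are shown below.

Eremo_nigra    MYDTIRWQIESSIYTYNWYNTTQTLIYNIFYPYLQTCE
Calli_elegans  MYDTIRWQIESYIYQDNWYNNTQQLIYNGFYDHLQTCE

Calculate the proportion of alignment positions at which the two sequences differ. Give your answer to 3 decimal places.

0.211

The sequences differ at positions 12 (S/Y), 15 (T/Q), 16 (Y/D), 21 (T/N), 24 (T/Q), 29 (I/G), 32 (P/D), 33 (Y/H).
There are 8 differences over 38 sites, so p = 8/38 = 0.211.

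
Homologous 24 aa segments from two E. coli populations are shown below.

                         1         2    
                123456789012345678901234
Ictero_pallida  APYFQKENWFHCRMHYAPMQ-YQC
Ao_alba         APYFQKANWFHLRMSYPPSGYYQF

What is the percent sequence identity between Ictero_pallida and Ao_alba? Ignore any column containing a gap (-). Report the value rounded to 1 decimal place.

69.6%

Excluding the 1 gap column leaves 23 comparable sites.
Differing sites — 7:E/A; 12:C/L; 15:H/S; 17:A/P; 19:M/S; 20:Q/G; 24:C/F.
16 of the 23 comparable sites match, so the percent identity is 16/23 × 100 = 69.6%.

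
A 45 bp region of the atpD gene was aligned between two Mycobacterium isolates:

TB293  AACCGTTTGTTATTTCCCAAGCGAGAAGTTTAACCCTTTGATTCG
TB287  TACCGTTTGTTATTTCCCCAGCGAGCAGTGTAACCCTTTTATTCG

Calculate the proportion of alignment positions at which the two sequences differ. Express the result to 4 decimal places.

Differing sites — 1:A/T; 19:A/C; 26:A/C; 30:T/G; 40:G/T.
There are 5 differences over 45 sites, so p = 5/45 = 0.1111.

0.1111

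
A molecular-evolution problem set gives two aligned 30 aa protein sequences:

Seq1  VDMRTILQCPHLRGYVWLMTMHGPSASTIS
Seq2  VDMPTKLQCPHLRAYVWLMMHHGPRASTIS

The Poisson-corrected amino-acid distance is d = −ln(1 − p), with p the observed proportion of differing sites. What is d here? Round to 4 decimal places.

0.2231

Differing sites — 4:R/P; 6:I/K; 14:G/A; 20:T/M; 21:M/H; 25:S/R.
p = 6/30 = 0.200000.
d = −ln(1 − 0.200000) = −ln(0.800000) = 0.2231.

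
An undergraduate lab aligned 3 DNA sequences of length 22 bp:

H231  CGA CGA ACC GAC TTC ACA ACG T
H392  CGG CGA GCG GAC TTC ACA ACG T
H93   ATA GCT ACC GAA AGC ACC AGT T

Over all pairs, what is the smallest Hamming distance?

Pairwise Hamming distances:
  H231 vs H392: 3
  H231 vs H93: 11
  H392 vs H93: 14
The smallest is 3, between H231 and H392.

3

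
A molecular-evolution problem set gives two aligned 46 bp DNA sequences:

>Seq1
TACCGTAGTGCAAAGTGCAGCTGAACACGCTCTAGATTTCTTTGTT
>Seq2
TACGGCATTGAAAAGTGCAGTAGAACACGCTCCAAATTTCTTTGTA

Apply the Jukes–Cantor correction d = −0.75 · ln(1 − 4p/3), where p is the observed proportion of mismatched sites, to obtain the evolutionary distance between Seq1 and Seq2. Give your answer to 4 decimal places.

The sequences differ at positions 4 (C/G), 6 (T/C), 8 (G/T), 11 (C/A), 21 (C/T), 22 (T/A), 33 (T/C), 35 (G/A), 46 (T/A).
p = 9/46 = 0.195652.
d = −0.75 · ln(1 − (4/3)·0.195652) = −0.75 · ln(0.739131) = −0.75 · (-0.302280) = 0.2267.

0.2267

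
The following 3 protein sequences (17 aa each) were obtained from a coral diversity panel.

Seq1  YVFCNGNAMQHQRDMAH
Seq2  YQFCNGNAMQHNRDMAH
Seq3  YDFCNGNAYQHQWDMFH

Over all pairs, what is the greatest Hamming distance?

5

Pairwise Hamming distances:
  Seq1 vs Seq2: 2
  Seq1 vs Seq3: 4
  Seq2 vs Seq3: 5
The largest is 5, between Seq2 and Seq3.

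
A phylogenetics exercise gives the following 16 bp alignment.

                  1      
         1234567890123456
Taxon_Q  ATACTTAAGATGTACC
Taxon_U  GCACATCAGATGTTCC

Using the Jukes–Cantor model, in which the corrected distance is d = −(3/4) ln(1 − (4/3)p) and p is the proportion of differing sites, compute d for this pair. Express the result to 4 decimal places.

Mismatches occur at site 1 (A↔G), site 2 (T↔C), site 5 (T↔A), site 7 (A↔C), site 14 (A↔T).
p = 5/16 = 0.312500.
d = −0.75 · ln(1 − (4/3)·0.312500) = −0.75 · ln(0.583333) = −0.75 · (-0.538997) = 0.4042.

0.4042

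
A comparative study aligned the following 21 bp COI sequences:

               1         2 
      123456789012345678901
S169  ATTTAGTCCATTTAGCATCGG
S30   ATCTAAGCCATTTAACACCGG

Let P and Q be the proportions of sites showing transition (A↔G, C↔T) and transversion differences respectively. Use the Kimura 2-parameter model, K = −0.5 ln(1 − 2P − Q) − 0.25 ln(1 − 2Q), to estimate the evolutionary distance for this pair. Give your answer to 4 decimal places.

0.3048

The sequences differ at positions 3 (T/C, transition), 6 (G/A, transition), 7 (T/G, transversion), 15 (G/A, transition), 18 (T/C, transition).
Of the 5 differences, 4 transitions and 1 transversion over 21 sites: P = 4/21 = 0.190476, Q = 1/21 = 0.047619.
d = −0.5·ln(0.571429) − 0.25·ln(0.904762) = −0.5·(-0.559615) − 0.25·(-0.100083) = 0.3048.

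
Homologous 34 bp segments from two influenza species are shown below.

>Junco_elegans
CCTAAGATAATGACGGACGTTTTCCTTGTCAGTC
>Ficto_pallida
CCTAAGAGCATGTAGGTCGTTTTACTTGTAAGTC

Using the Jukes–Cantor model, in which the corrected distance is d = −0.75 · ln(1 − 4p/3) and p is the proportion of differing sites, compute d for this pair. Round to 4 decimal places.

Differing sites — 8:T/G; 9:A/C; 13:A/T; 14:C/A; 17:A/T; 24:C/A; 30:C/A.
p = 7/34 = 0.205882.
d = −0.75 · ln(1 − (4/3)·0.205882) = −0.75 · ln(0.725491) = −0.75 · (-0.320907) = 0.2407.

0.2407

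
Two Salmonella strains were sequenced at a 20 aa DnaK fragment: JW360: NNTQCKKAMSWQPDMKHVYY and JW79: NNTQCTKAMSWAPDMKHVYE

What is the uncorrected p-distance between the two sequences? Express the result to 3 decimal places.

0.150

Differing sites — 6:K/T; 12:Q/A; 20:Y/E.
There are 3 differences over 20 sites, so p = 3/20 = 0.150.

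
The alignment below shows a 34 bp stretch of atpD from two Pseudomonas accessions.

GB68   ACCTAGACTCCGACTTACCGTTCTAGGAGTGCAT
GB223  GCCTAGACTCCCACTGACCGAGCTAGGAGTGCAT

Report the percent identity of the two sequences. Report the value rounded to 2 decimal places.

The sequences differ at positions 1 (A/G), 12 (G/C), 16 (T/G), 21 (T/A), 22 (T/G).
29 of the 34 sites match, so the percent identity is 29/34 × 100 = 85.29%.

85.29%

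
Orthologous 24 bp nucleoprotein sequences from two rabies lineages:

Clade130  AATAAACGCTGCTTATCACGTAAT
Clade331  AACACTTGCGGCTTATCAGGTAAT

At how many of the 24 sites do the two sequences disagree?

6

Mismatches occur at site 3 (T→C), site 5 (A→C), site 6 (A→T), site 7 (C→T), site 10 (T→G), site 19 (C→G).
That gives 6 mismatches out of 24 aligned sites, so the Hamming distance is 6.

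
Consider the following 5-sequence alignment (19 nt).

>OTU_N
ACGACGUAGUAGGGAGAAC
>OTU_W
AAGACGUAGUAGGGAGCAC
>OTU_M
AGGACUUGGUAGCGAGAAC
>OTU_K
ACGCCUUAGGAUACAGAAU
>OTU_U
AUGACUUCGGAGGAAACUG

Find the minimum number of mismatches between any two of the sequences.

2

Pairwise Hamming distances:
  OTU_N vs OTU_W: 2
  OTU_N vs OTU_M: 4
  OTU_N vs OTU_K: 7
  OTU_N vs OTU_U: 9
  OTU_W vs OTU_M: 5
  OTU_W vs OTU_K: 9
  OTU_W vs OTU_U: 8
  OTU_M vs OTU_K: 8
  OTU_M vs OTU_U: 9
  OTU_K vs OTU_U: 10
The smallest is 2, between OTU_N and OTU_W.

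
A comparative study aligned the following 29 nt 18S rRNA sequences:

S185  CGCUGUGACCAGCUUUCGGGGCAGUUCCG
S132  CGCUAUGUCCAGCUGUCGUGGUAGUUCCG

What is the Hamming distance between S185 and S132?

Differing sites — 5:G/A; 8:A/U; 15:U/G; 19:G/U; 22:C/U.
That gives 5 mismatches out of 29 aligned sites, so the Hamming distance is 5.

5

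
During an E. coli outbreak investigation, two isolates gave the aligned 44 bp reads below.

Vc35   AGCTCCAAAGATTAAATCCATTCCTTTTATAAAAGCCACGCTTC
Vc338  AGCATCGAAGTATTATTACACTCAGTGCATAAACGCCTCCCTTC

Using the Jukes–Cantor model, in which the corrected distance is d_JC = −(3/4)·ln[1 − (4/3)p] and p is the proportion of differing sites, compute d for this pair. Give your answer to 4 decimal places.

Differing sites — 4:T/A; 5:C/T; 7:A/G; 11:A/T; 12:T/A; 14:A/T; 16:A/T; 18:C/A; 21:T/C; 24:C/A; 25:T/G; 27:T/G; 28:T/C; 34:A/C; 38:A/T; 40:G/C.
p = 16/44 = 0.363636.
d = −0.75 · ln(1 − (4/3)·0.363636) = −0.75 · ln(0.515152) = −0.75 · (-0.663293) = 0.4975.

0.4975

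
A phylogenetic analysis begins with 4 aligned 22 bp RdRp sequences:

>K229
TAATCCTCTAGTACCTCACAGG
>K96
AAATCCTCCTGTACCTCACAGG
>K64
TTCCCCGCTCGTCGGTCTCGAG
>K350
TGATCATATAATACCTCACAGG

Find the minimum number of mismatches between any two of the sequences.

Pairwise Hamming distances:
  K229 vs K96: 3
  K229 vs K64: 11
  K229 vs K350: 4
  K96 vs K64: 13
  K96 vs K350: 7
  K64 vs K350: 14
The smallest is 3, between K229 and K96.

3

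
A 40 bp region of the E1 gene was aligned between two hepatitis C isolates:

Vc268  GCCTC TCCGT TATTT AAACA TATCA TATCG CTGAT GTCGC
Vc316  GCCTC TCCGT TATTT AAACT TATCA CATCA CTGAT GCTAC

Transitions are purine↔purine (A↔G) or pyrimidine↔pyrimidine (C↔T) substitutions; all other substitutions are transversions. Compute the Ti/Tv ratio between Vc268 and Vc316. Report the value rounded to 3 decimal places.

5.000

Mismatches occur at site 20 (A/T, transversion), site 26 (T/C, transition), site 30 (G/A, transition), site 37 (T/C, transition), site 38 (C/T, transition), site 39 (G/A, transition).
Of the 6 differences, 5 transitions and 1 transversion, so Ti/Tv = 5/1 = 5.000.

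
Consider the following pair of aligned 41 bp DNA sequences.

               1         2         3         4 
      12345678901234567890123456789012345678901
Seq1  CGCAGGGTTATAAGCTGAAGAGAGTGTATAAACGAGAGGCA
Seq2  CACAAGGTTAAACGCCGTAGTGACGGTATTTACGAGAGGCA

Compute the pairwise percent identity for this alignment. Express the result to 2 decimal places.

73.17%

The sequences differ at positions 2 (G/A), 5 (G/A), 11 (T/A), 13 (A/C), 16 (T/C), 18 (A/T), 21 (A/T), 24 (G/C), 25 (T/G), 30 (A/T), 31 (A/T).
30 of the 41 sites match, so the percent identity is 30/41 × 100 = 73.17%.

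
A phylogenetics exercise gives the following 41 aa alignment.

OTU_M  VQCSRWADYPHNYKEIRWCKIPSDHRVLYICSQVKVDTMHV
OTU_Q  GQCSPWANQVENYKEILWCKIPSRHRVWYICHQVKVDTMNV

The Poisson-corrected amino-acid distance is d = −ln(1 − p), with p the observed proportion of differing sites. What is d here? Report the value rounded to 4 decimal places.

0.3124

Differing sites — 1:V/G; 5:R/P; 8:D/N; 9:Y/Q; 10:P/V; 11:H/E; 17:R/L; 24:D/R; 28:L/W; 32:S/H; 40:H/N.
p = 11/41 = 0.268293.
d = −ln(1 − 0.268293) = −ln(0.731707) = 0.3124.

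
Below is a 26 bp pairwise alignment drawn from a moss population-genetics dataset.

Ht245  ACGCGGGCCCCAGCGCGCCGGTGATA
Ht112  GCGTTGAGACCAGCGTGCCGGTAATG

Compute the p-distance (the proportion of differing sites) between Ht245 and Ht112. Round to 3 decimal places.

The sequences differ at positions 1 (A/G), 4 (C/T), 5 (G/T), 7 (G/A), 8 (C/G), 9 (C/A), 16 (C/T), 23 (G/A), 26 (A/G).
There are 9 differences over 26 sites, so p = 9/26 = 0.346.

0.346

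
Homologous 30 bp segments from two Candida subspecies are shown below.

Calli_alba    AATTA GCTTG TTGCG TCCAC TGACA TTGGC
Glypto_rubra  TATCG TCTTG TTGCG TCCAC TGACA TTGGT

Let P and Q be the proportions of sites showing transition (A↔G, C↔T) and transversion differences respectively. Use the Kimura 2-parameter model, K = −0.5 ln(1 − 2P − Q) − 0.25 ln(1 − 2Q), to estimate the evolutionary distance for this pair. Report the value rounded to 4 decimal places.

Differing sites — 1:A/T (Tv); 4:T/C (Ti); 5:A/G (Ti); 6:G/T (Tv); 30:C/T (Ti).
Of the 5 differences, 3 transitions and 2 transversions over 30 sites: P = 3/30 = 0.100000, Q = 2/30 = 0.066667.
d = −0.5·ln(0.733333) − 0.25·ln(0.866666) = −0.5·(-0.310155) − 0.25·(-0.143102) = 0.1909.

0.1909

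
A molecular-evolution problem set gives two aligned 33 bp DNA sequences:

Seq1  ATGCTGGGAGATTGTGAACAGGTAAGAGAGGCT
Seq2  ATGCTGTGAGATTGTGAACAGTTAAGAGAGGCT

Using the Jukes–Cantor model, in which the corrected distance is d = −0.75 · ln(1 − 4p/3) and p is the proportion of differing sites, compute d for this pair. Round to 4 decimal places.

Mismatches occur at site 7 (G/T), site 22 (G/T).
p = 2/33 = 0.060606.
d = −0.75 · ln(1 − (4/3)·0.060606) = −0.75 · ln(0.919192) = −0.75 · (-0.084260) = 0.0632.

0.0632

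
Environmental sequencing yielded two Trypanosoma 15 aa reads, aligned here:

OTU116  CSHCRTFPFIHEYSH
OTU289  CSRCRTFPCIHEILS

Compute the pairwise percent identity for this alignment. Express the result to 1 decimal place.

66.7%

Mismatches occur at site 3 (H↔R), site 9 (F↔C), site 13 (Y↔I), site 14 (S↔L), site 15 (H↔S).
10 of the 15 sites match, so the percent identity is 10/15 × 100 = 66.7%.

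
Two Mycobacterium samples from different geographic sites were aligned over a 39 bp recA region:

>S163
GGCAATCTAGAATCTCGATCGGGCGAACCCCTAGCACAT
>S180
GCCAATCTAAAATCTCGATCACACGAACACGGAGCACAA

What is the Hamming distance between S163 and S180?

9

Differing sites — 2:G/C; 10:G/A; 21:G/A; 22:G/C; 23:G/A; 29:C/A; 31:C/G; 32:T/G; 39:T/A.
That gives 9 mismatches out of 39 aligned sites, so the Hamming distance is 9.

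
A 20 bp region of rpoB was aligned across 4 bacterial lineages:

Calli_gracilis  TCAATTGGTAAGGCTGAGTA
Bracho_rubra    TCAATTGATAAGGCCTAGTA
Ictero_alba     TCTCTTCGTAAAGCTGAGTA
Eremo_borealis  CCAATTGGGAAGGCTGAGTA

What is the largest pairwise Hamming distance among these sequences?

Pairwise Hamming distances:
  Calli_gracilis vs Bracho_rubra: 3
  Calli_gracilis vs Ictero_alba: 4
  Calli_gracilis vs Eremo_borealis: 2
  Bracho_rubra vs Ictero_alba: 7
  Bracho_rubra vs Eremo_borealis: 5
  Ictero_alba vs Eremo_borealis: 6
The largest is 7, between Bracho_rubra and Ictero_alba.

7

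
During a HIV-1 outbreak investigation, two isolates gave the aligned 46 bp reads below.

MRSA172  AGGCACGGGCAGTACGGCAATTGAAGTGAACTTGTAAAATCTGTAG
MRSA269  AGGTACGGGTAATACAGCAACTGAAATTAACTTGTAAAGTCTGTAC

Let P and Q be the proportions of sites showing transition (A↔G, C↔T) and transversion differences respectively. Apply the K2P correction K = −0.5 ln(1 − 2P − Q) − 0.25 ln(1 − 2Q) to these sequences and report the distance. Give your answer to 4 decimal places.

Mismatches occur at site 4 (C↔T, transition), site 10 (C↔T, transition), site 12 (G↔A, transition), site 16 (G↔A, transition), site 21 (T↔C, transition), site 26 (G↔A, transition), site 28 (G↔T, transversion), site 39 (A↔G, transition), site 46 (G↔C, transversion).
Of the 9 differences, 7 transitions and 2 transversions over 46 sites: P = 7/46 = 0.152174, Q = 2/46 = 0.043478.
d = −0.5·ln(0.652174) − 0.25·ln(0.913044) = −0.5·(-0.427444) − 0.25·(-0.090971) = 0.2365.

0.2365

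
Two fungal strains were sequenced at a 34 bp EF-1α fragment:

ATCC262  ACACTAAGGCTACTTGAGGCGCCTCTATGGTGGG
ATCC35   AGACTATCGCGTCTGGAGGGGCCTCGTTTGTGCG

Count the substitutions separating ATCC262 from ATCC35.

Differing sites — 2:C/G; 7:A/T; 8:G/C; 11:T/G; 12:A/T; 15:T/G; 20:C/G; 26:T/G; 27:A/T; 29:G/T; 33:G/C.
That gives 11 mismatches out of 34 aligned sites, so the Hamming distance is 11.

11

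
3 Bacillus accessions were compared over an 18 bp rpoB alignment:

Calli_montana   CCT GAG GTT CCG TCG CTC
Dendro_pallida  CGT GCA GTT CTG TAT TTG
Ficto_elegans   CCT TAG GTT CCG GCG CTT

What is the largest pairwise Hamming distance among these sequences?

Pairwise Hamming distances:
  Calli_montana vs Dendro_pallida: 8
  Calli_montana vs Ficto_elegans: 3
  Dendro_pallida vs Ficto_elegans: 10
The largest is 10, between Dendro_pallida and Ficto_elegans.

10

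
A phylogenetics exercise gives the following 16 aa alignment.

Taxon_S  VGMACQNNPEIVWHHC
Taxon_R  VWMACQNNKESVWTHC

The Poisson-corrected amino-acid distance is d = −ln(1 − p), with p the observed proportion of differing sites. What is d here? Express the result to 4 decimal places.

The sequences differ at positions 2 (G/W), 9 (P/K), 11 (I/S), 14 (H/T).
p = 4/16 = 0.250000.
d = −ln(1 − 0.250000) = −ln(0.750000) = 0.2877.

0.2877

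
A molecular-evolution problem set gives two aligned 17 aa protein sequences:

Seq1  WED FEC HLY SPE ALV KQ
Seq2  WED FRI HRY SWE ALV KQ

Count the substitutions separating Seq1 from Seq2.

4

Mismatches occur at site 5 (E/R), site 6 (C/I), site 8 (L/R), site 11 (P/W).
That gives 4 mismatches out of 17 aligned sites, so the Hamming distance is 4.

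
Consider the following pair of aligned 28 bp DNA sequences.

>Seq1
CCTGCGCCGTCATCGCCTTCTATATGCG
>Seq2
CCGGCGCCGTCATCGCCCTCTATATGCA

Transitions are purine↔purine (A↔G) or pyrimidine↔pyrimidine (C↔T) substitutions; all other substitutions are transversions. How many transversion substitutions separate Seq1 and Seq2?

1

Differing sites — 3:T/G (Tv); 18:T/C (Ti); 28:G/A (Ti).
Of the 3 differences, 2 transitions and 1 transversion, so the answer is 1.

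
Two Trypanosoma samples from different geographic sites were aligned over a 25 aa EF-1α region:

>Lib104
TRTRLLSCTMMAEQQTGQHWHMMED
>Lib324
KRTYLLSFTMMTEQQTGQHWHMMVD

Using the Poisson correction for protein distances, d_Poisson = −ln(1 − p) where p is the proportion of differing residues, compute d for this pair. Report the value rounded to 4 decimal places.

0.2231

The sequences differ at positions 1 (T/K), 4 (R/Y), 8 (C/F), 12 (A/T), 24 (E/V).
p = 5/25 = 0.200000.
d = −ln(1 − 0.200000) = −ln(0.800000) = 0.2231.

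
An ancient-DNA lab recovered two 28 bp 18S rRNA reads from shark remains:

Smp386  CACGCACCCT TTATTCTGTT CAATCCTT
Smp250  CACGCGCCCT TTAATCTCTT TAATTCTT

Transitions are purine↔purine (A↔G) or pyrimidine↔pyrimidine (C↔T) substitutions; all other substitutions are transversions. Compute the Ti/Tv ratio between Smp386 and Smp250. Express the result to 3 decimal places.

1.500

Differing sites — 6:A/G (Ti); 14:T/A (Tv); 18:G/C (Tv); 21:C/T (Ti); 25:C/T (Ti).
Of the 5 differences, 3 transitions and 2 transversions, so Ti/Tv = 3/2 = 1.500.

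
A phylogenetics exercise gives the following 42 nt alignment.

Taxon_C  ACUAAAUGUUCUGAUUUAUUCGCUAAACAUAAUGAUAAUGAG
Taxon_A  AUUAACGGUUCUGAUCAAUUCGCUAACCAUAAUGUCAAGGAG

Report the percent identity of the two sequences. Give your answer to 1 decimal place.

78.6%

Mismatches occur at site 2 (C↔U), site 6 (A↔C), site 7 (U↔G), site 16 (U↔C), site 17 (U↔A), site 27 (A↔C), site 35 (A↔U), site 36 (U↔C), site 39 (U↔G).
33 of the 42 sites match, so the percent identity is 33/42 × 100 = 78.6%.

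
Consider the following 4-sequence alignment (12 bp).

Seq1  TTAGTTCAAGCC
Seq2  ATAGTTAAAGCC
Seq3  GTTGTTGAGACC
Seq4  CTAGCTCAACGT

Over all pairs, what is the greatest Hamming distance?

Pairwise Hamming distances:
  Seq1 vs Seq2: 2
  Seq1 vs Seq3: 5
  Seq1 vs Seq4: 5
  Seq2 vs Seq3: 5
  Seq2 vs Seq4: 6
  Seq3 vs Seq4: 8
The largest is 8, between Seq3 and Seq4.

8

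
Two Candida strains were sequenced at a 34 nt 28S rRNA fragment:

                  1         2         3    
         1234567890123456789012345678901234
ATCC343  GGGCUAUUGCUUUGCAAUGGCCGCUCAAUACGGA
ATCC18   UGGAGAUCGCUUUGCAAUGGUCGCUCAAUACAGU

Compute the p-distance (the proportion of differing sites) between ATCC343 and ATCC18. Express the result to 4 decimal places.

Differing sites — 1:G/U; 4:C/A; 5:U/G; 8:U/C; 21:C/U; 32:G/A; 34:A/U.
There are 7 differences over 34 sites, so p = 7/34 = 0.2059.

0.2059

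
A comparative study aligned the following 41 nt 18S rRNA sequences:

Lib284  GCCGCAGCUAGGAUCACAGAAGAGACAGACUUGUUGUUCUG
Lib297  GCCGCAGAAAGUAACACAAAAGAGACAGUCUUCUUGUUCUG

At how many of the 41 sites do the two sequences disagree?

Mismatches occur at site 8 (C→A), site 9 (U→A), site 12 (G→U), site 14 (U→A), site 19 (G→A), site 29 (A→U), site 33 (G→C).
That gives 7 mismatches out of 41 aligned sites, so the Hamming distance is 7.

7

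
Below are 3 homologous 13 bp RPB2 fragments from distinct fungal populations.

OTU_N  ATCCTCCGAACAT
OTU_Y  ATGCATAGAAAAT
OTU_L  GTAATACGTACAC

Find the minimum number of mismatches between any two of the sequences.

Pairwise Hamming distances:
  OTU_N vs OTU_Y: 5
  OTU_N vs OTU_L: 6
  OTU_Y vs OTU_L: 9
The smallest is 5, between OTU_N and OTU_Y.

5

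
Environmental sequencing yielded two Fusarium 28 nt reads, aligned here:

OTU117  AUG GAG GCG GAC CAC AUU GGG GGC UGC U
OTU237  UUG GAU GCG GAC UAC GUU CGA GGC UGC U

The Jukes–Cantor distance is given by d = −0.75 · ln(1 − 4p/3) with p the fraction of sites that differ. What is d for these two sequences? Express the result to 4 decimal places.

The sequences differ at positions 1 (A/U), 6 (G/U), 13 (C/U), 16 (A/G), 19 (G/C), 21 (G/A).
p = 6/28 = 0.214286.
d = −0.75 · ln(1 − (4/3)·0.214286) = −0.75 · ln(0.714285) = −0.75 · (-0.336473) = 0.2524.

0.2524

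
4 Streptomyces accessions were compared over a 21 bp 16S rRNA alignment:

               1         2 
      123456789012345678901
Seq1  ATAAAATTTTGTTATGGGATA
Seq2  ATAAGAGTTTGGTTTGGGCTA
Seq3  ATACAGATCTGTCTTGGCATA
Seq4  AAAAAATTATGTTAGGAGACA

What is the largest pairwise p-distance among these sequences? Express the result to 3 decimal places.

0.524

Pairwise Hamming distances:
  Seq1 vs Seq2: 5
  Seq1 vs Seq3: 7
  Seq1 vs Seq4: 5
  Seq2 vs Seq3: 9
  Seq2 vs Seq4: 10
  Seq3 vs Seq4: 11
The largest is 11 mismatches, between Seq3 and Seq4; p = 11/21 = 0.524.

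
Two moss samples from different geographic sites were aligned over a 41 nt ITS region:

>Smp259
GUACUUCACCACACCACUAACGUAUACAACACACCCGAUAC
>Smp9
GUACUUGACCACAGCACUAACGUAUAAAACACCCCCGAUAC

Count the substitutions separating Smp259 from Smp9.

4

Differing sites — 7:C/G; 14:C/G; 27:C/A; 33:A/C.
That gives 4 mismatches out of 41 aligned sites, so the Hamming distance is 4.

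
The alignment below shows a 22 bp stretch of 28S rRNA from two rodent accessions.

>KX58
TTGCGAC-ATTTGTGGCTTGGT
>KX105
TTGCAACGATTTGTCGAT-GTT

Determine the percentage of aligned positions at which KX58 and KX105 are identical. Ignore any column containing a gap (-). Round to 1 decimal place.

Excluding the 2 gap columns leaves 20 comparable sites.
Differing sites — 5:G/A; 15:G/C; 17:C/A; 21:G/T.
16 of the 20 comparable sites match, so the percent identity is 16/20 × 100 = 80.0%.

80.0%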